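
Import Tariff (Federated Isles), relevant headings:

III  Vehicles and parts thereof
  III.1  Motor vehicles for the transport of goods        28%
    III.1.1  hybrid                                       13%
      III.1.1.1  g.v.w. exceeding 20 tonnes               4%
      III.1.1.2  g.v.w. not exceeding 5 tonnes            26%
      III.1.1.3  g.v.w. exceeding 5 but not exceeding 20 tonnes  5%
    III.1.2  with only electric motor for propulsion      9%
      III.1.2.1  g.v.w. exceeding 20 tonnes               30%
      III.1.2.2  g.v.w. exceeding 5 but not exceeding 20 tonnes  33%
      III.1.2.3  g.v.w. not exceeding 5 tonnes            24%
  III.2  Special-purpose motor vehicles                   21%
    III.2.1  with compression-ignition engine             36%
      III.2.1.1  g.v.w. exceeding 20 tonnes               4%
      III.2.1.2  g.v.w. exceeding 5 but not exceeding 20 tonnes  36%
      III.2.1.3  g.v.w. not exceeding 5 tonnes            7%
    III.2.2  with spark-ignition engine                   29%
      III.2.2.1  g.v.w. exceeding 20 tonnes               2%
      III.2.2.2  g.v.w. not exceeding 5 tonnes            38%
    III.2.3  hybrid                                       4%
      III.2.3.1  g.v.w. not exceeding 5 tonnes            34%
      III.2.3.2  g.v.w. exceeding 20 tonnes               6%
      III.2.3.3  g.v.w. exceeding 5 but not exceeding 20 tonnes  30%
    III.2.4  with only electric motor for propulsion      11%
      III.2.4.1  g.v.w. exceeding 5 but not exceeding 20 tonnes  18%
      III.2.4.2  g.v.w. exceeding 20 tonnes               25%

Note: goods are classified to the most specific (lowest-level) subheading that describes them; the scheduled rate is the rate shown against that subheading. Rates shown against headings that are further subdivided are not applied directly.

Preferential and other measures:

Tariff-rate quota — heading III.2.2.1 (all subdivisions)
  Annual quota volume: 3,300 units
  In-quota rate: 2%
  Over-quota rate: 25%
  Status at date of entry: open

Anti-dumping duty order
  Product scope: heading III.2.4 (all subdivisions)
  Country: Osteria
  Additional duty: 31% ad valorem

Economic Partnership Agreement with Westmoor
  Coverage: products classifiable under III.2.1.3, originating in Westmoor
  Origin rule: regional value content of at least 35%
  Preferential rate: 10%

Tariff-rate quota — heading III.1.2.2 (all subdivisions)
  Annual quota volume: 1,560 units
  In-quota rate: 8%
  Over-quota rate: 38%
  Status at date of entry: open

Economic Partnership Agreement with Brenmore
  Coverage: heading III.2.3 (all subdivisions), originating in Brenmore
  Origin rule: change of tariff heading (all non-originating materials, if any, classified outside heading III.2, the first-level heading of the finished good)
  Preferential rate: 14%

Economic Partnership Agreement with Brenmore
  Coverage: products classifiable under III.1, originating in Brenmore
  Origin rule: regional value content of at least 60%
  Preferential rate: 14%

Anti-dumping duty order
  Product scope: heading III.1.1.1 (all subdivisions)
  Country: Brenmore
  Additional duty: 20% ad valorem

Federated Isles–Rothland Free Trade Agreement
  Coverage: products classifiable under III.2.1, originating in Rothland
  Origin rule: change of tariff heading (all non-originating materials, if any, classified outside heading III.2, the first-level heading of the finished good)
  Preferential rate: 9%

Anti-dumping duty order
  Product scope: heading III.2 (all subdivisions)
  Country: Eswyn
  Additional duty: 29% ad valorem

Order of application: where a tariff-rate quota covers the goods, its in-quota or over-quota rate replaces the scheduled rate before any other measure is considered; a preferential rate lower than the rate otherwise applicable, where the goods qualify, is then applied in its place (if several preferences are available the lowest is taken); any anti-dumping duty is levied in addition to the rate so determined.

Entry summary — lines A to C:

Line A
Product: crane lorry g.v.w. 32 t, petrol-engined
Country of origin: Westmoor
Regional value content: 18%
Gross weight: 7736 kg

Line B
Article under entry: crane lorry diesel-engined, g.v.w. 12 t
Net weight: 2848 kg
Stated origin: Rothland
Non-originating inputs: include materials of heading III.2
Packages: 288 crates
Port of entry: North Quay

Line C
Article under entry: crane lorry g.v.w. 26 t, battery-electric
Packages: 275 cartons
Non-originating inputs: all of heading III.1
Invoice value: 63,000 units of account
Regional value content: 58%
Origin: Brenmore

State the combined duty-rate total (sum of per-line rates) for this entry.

63%

Line A: crane lorry → III.2; petrol-engined → III.2.2; g.v.w. 32 t → III.2.2.1. Scheduled 2%. quota on III.2.2.1 open → in-quota 2%; Westmoor agreement on III.2.1.3: III.2.2.1 not covered. → 2%.
Line B: crane lorry → III.2; diesel-engined → III.2.1; g.v.w. 12 t → III.2.1.2. Scheduled 36%. Rothland agreement on III.2.1: CTH not met. → 36%.
Line C: crane lorry → III.2; battery-electric → III.2.4; g.v.w. 26 t → III.2.4.2. Scheduled 25%. Brenmore agreement on III.2.3: III.2.4.2 not covered; Brenmore agreement on III.1: III.2.4.2 not covered. → 25%.
Sum: 2% + 36% + 25% = 63%.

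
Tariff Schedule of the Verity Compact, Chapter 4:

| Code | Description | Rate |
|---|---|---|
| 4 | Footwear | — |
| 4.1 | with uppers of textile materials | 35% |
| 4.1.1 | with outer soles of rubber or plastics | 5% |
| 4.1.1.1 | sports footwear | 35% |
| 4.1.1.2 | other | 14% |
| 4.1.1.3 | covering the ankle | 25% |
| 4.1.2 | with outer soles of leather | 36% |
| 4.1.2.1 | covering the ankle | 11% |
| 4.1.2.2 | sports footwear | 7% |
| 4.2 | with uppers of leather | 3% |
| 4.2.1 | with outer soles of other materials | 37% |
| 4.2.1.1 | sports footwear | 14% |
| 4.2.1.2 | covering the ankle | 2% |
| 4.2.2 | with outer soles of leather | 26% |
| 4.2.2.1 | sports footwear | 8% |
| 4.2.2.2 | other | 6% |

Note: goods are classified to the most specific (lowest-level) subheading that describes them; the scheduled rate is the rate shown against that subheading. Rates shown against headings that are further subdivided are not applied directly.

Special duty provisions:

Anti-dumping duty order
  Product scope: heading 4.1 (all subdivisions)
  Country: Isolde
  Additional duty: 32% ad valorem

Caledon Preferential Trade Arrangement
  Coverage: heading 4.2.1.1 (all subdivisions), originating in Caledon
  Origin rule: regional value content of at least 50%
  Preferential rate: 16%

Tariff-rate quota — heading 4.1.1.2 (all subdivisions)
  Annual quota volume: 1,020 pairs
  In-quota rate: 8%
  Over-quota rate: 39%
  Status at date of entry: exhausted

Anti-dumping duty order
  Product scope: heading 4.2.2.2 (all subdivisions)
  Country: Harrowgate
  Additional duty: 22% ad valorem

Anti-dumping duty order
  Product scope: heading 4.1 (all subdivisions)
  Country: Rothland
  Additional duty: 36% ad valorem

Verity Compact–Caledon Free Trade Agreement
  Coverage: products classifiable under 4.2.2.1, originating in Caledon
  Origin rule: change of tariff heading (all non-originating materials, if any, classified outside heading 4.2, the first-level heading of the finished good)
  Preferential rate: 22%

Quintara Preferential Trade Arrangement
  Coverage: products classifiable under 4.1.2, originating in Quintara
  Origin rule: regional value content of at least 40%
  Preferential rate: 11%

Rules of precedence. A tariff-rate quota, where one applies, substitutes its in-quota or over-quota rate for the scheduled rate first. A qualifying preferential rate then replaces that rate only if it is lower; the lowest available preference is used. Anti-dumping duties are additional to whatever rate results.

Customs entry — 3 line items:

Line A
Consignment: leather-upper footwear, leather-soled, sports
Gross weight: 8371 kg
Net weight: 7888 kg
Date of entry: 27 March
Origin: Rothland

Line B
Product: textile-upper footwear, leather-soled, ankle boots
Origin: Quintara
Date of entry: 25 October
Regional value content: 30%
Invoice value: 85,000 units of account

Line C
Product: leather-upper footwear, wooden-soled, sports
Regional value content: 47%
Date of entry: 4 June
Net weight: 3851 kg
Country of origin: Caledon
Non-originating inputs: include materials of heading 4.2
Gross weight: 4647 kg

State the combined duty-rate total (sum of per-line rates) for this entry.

Line A: leather-upper → 4.2; leather-soled → 4.2.2; sports → 4.2.2.1. Scheduled 8%. No special measure applies. → 8%.
Line B: textile-upper → 4.1; leather-soled → 4.1.2; ankle boots → 4.1.2.1. Scheduled 11%. Quintara agreement on 4.1.2: RVC < 40%. → 11%.
Line C: leather-upper → 4.2; wooden-soled → 4.2.1; sports → 4.2.1.1. Scheduled 14%. Caledon agreement on 4.2.1.1: RVC < 50%; Caledon agreement on 4.2.2.1: 4.2.1.1 not covered. → 14%.
Sum: 8% + 11% + 14% = 33%.

33%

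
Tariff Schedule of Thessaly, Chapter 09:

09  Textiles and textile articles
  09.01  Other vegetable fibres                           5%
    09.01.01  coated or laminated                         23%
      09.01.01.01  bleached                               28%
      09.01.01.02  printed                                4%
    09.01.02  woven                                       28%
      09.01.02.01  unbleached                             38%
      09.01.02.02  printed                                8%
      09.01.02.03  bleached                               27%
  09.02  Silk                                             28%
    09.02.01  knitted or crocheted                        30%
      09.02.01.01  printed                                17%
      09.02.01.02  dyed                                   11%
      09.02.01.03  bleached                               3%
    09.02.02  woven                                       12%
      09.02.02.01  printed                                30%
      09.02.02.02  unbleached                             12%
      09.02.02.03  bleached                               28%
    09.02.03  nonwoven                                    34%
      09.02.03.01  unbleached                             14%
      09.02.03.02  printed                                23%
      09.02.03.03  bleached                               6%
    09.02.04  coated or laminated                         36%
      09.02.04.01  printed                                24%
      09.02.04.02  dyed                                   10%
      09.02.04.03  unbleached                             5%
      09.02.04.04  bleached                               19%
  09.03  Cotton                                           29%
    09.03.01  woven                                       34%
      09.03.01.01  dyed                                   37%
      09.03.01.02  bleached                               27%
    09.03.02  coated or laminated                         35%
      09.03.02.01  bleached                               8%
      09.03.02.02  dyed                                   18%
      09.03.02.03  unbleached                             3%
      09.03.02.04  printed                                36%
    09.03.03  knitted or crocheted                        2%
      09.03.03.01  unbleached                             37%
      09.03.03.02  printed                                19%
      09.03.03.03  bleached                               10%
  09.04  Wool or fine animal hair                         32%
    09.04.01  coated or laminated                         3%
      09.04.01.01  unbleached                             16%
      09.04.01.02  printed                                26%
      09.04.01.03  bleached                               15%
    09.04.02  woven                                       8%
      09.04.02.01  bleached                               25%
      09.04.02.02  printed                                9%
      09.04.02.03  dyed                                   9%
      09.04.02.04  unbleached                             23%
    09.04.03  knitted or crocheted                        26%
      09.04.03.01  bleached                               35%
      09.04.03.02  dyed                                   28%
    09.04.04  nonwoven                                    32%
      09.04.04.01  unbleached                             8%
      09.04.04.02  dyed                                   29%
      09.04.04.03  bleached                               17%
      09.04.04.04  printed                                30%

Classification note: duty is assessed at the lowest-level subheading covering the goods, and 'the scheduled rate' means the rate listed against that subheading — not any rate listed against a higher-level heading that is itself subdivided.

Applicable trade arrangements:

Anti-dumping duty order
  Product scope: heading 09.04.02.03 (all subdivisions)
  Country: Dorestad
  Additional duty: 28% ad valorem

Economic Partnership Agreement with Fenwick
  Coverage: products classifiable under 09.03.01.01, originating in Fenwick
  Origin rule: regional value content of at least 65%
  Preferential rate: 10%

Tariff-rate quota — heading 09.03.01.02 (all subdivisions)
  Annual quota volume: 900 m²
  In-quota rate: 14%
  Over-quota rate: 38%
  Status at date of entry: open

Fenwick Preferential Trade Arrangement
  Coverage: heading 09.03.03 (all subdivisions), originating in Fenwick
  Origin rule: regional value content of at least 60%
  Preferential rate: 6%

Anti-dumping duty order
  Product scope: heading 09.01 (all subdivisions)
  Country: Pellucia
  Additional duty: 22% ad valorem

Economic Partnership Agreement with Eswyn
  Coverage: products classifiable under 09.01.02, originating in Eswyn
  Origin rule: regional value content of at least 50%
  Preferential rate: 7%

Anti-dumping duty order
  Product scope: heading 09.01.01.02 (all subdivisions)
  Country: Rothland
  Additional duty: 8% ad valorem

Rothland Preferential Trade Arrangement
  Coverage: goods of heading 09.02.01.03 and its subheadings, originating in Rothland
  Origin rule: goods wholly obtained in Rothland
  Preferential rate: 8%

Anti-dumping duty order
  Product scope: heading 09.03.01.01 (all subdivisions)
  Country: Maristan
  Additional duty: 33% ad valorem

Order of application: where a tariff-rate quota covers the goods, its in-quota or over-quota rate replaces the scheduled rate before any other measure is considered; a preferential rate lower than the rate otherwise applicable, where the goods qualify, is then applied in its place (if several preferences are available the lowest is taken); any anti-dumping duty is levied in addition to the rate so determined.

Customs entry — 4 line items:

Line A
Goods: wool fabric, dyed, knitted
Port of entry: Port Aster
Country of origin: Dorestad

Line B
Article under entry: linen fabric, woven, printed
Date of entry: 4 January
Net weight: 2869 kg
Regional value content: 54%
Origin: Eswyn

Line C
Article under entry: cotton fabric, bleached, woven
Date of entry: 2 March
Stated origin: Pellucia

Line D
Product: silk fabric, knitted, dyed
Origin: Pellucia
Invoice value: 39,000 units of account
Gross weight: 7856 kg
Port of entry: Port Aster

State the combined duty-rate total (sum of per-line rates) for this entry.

60%

Line A: wool → 09.04; knitted → 09.04.03; dyed → 09.04.03.02. Scheduled 28%. No special measure applies. → 28%.
Line B: linen → 09.01; woven → 09.01.02; printed → 09.01.02.02. Scheduled 8%. Eswyn agreement on 09.01.02: RVC ≥ 50% → 7% available; preferential 7%. → 7%.
Line C: cotton → 09.03; woven → 09.03.01; bleached → 09.03.01.02. Scheduled 27%. quota on 09.03.01.02 open → in-quota 14%. → 14%.
Line D: silk → 09.02; knitted → 09.02.01; dyed → 09.02.01.02. Scheduled 11%. No special measure applies. → 11%.
Sum: 28% + 7% + 14% + 11% = 60%.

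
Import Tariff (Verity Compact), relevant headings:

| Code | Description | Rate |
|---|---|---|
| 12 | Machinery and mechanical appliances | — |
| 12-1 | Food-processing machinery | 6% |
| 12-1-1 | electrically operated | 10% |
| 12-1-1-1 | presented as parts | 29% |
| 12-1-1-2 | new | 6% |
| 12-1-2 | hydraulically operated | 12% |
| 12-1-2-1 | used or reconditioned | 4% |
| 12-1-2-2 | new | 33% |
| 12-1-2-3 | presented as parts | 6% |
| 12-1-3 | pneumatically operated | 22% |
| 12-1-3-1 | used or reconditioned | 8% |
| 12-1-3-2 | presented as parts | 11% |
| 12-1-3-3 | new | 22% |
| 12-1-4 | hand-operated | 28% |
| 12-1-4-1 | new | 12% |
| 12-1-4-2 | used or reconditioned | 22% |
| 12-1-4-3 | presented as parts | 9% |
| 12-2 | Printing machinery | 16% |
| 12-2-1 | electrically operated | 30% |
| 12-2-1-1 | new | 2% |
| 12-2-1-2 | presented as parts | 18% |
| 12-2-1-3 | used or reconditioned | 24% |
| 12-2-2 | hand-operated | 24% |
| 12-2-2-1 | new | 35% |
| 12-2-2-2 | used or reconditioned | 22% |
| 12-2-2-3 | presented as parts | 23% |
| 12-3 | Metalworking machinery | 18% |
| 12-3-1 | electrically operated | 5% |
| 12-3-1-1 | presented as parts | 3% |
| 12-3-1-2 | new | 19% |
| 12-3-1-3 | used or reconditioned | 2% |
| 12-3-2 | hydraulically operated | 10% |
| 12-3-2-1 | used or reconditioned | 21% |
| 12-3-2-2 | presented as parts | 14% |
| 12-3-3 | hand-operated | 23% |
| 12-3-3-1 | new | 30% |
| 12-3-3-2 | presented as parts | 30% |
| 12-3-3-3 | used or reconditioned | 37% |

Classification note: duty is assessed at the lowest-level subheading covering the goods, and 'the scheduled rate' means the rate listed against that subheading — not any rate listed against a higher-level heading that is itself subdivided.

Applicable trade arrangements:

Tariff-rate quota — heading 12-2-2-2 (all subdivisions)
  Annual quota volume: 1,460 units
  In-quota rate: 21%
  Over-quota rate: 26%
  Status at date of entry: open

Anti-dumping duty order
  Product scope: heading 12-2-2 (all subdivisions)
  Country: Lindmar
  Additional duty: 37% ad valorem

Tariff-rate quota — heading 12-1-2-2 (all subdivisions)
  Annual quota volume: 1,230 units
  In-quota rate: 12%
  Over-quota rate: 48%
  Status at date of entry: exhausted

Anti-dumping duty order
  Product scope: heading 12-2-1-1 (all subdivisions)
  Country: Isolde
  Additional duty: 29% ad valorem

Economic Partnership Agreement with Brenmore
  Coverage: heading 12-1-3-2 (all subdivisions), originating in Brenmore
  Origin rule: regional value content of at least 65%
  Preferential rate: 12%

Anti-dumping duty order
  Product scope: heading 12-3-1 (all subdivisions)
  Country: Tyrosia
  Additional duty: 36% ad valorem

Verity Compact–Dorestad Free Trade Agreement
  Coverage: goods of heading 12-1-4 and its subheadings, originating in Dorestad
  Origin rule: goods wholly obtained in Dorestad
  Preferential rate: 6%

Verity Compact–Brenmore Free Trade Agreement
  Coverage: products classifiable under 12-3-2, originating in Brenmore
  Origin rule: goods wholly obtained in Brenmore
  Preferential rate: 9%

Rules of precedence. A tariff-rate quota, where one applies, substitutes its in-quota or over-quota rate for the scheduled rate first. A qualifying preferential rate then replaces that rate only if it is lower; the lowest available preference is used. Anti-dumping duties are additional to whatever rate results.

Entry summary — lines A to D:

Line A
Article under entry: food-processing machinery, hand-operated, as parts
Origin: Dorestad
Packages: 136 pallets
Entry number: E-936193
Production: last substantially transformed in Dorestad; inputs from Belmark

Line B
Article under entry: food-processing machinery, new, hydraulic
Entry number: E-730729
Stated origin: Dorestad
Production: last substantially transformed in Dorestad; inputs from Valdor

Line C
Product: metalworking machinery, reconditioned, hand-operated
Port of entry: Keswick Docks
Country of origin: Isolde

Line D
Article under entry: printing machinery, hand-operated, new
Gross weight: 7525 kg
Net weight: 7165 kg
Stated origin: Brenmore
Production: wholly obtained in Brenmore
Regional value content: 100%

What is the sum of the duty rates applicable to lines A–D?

129%

Line A: food-processing → 12-1; hand-operated → 12-1-4; as parts → 12-1-4-3. Scheduled 9%. Dorestad agreement on 12-1-4: not wholly obtained. → 9%.
Line B: food-processing → 12-1; hydraulic → 12-1-2; new → 12-1-2-2. Scheduled 33%. quota on 12-1-2-2 exhausted → over-quota 48%; Dorestad agreement on 12-1-4: 12-1-2-2 not covered. → 48%.
Line C: metalworking → 12-3; hand-operated → 12-3-3; reconditioned → 12-3-3-3. Scheduled 37%. No special measure applies. → 37%.
Line D: printing → 12-2; hand-operated → 12-2-2; new → 12-2-2-1. Scheduled 35%. Brenmore agreement on 12-1-3-2: 12-2-2-1 not covered; Brenmore agreement on 12-3-2: 12-2-2-1 not covered. → 35%.
Sum: 9% + 48% + 37% + 35% = 129%.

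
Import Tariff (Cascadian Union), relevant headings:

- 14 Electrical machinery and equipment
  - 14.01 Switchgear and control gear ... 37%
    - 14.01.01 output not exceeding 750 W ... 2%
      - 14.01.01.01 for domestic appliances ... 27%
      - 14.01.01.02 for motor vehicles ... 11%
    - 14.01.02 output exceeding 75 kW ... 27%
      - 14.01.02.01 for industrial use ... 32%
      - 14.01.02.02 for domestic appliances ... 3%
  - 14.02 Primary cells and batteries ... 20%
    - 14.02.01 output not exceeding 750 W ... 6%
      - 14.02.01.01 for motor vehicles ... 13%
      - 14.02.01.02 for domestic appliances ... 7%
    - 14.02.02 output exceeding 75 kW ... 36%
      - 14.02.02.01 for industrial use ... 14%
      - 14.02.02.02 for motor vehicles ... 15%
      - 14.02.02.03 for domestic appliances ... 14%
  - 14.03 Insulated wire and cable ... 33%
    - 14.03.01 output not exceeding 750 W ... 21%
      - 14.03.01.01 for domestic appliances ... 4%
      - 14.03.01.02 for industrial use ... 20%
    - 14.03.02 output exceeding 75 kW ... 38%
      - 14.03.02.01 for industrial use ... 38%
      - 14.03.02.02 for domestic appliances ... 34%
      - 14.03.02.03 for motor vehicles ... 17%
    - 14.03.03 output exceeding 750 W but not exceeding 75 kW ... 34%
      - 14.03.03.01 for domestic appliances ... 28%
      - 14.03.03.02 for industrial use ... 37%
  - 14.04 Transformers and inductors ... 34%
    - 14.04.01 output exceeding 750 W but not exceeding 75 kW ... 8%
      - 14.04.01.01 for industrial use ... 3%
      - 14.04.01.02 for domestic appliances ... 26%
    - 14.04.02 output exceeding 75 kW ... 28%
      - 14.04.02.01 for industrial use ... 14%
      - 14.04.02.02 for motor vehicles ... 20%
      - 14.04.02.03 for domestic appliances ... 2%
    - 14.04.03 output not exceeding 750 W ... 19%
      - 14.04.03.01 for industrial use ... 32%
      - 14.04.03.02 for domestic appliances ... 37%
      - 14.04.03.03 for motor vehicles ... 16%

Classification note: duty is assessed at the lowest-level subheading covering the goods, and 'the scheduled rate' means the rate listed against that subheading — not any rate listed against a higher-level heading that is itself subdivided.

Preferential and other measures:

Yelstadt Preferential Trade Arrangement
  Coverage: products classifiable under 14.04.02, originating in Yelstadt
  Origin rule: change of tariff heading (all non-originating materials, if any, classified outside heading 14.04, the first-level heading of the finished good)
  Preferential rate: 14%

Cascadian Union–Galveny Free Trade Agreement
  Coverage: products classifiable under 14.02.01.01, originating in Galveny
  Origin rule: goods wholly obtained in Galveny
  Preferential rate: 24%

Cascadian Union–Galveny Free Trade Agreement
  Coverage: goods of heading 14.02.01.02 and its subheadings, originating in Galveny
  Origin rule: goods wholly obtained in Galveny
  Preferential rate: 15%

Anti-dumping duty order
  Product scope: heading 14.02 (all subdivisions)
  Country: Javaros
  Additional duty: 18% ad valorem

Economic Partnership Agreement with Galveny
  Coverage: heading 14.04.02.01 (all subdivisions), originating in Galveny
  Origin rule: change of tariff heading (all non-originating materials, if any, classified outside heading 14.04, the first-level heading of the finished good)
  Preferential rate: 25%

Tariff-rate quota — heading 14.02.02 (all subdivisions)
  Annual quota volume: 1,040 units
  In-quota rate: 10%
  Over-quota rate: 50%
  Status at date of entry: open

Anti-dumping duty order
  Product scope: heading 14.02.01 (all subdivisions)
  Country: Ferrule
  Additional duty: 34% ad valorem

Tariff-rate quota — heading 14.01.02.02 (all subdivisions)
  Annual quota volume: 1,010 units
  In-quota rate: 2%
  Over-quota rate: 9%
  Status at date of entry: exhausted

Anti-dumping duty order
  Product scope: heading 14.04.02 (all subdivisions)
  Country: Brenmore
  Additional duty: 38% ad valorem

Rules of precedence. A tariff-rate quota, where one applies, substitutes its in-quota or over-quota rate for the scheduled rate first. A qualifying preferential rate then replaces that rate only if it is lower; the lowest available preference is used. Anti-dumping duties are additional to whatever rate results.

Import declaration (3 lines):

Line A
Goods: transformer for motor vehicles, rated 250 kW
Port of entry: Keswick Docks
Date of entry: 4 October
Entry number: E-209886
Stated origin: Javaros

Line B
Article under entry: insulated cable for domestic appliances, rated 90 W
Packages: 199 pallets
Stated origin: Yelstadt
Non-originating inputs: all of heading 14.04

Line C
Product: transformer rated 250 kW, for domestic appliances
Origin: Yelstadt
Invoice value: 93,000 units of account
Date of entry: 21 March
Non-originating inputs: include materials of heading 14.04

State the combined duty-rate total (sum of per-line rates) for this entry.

26%

Line A: transformer → 14.04; rated 250 kW → 14.04.02; for motor vehicles → 14.04.02.02. Scheduled 20%. No special measure applies. → 20%.
Line B: insulated cable → 14.03; rated 90 W → 14.03.01; for domestic appliances → 14.03.01.01. Scheduled 4%. Yelstadt agreement on 14.04.02: 14.03.01.01 not covered. → 4%.
Line C: transformer → 14.04; rated 250 kW → 14.04.02; for domestic appliances → 14.04.02.03. Scheduled 2%. Yelstadt agreement on 14.04.02: CTH not met. → 2%.
Sum: 20% + 4% + 2% = 26%.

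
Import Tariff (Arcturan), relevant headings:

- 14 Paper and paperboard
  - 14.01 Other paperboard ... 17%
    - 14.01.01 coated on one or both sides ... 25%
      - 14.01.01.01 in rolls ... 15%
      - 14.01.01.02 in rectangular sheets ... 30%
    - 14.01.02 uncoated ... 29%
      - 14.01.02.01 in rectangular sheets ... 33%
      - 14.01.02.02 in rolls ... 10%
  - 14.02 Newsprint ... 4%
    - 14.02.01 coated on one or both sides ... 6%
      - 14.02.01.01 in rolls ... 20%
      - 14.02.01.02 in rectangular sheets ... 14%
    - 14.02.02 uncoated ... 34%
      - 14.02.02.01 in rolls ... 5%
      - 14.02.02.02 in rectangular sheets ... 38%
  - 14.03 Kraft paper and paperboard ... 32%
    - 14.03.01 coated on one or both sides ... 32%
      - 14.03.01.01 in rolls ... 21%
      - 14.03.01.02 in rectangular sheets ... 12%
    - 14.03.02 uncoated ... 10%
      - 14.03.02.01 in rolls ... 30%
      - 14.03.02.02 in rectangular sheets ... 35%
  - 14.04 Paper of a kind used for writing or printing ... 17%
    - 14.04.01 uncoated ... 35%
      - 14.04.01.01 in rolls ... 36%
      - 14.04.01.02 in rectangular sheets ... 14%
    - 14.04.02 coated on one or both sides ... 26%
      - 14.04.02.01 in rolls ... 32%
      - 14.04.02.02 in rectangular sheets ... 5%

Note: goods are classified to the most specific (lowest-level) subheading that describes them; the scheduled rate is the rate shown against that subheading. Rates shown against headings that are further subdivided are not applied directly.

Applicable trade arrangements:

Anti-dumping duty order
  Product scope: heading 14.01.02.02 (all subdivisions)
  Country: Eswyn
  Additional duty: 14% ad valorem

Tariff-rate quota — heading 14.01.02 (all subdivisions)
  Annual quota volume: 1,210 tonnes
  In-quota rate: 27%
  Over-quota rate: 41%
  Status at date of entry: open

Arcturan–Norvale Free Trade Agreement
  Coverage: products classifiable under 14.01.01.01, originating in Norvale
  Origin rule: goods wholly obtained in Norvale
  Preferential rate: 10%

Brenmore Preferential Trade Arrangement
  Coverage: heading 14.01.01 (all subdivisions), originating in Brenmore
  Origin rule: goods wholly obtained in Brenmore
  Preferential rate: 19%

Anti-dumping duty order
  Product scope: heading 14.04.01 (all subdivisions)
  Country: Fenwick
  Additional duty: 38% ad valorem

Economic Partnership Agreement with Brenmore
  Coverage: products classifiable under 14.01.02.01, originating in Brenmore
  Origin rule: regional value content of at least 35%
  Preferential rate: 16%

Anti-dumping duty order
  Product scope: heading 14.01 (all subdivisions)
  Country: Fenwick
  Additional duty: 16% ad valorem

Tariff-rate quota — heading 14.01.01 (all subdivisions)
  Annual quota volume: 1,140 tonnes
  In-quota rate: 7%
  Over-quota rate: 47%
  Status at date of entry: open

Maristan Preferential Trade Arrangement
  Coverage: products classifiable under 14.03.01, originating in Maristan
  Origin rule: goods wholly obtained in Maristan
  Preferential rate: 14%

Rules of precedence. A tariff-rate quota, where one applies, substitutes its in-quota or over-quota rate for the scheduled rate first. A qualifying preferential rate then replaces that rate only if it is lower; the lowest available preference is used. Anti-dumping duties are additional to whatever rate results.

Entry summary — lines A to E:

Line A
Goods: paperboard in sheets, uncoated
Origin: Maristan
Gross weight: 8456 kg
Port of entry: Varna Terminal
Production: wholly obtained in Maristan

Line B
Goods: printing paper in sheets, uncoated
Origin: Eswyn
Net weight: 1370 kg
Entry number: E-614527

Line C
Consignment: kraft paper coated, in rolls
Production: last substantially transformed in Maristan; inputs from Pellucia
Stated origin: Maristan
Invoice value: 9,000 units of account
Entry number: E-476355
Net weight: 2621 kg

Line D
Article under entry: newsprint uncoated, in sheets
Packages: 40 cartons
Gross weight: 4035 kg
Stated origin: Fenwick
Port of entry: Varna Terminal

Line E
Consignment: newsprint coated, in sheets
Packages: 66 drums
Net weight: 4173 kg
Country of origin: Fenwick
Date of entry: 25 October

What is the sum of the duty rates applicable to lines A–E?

Line A: paperboard → 14.01; uncoated → 14.01.02; in sheets → 14.01.02.01. Scheduled 33%. quota on 14.01.02 open → in-quota 27%; Maristan agreement on 14.03.01: 14.01.02.01 not covered. → 27%.
Line B: printing paper → 14.04; uncoated → 14.04.01; in sheets → 14.04.01.02. Scheduled 14%. No special measure applies. → 14%.
Line C: kraft paper → 14.03; coated → 14.03.01; in rolls → 14.03.01.01. Scheduled 21%. Maristan agreement on 14.03.01: not wholly obtained. → 21%.
Line D: newsprint → 14.02; uncoated → 14.02.02; in sheets → 14.02.02.02. Scheduled 38%. No special measure applies. → 38%.
Line E: newsprint → 14.02; coated → 14.02.01; in sheets → 14.02.01.02. Scheduled 14%. No special measure applies. → 14%.
Sum: 27% + 14% + 21% + 38% + 14% = 114%.

114%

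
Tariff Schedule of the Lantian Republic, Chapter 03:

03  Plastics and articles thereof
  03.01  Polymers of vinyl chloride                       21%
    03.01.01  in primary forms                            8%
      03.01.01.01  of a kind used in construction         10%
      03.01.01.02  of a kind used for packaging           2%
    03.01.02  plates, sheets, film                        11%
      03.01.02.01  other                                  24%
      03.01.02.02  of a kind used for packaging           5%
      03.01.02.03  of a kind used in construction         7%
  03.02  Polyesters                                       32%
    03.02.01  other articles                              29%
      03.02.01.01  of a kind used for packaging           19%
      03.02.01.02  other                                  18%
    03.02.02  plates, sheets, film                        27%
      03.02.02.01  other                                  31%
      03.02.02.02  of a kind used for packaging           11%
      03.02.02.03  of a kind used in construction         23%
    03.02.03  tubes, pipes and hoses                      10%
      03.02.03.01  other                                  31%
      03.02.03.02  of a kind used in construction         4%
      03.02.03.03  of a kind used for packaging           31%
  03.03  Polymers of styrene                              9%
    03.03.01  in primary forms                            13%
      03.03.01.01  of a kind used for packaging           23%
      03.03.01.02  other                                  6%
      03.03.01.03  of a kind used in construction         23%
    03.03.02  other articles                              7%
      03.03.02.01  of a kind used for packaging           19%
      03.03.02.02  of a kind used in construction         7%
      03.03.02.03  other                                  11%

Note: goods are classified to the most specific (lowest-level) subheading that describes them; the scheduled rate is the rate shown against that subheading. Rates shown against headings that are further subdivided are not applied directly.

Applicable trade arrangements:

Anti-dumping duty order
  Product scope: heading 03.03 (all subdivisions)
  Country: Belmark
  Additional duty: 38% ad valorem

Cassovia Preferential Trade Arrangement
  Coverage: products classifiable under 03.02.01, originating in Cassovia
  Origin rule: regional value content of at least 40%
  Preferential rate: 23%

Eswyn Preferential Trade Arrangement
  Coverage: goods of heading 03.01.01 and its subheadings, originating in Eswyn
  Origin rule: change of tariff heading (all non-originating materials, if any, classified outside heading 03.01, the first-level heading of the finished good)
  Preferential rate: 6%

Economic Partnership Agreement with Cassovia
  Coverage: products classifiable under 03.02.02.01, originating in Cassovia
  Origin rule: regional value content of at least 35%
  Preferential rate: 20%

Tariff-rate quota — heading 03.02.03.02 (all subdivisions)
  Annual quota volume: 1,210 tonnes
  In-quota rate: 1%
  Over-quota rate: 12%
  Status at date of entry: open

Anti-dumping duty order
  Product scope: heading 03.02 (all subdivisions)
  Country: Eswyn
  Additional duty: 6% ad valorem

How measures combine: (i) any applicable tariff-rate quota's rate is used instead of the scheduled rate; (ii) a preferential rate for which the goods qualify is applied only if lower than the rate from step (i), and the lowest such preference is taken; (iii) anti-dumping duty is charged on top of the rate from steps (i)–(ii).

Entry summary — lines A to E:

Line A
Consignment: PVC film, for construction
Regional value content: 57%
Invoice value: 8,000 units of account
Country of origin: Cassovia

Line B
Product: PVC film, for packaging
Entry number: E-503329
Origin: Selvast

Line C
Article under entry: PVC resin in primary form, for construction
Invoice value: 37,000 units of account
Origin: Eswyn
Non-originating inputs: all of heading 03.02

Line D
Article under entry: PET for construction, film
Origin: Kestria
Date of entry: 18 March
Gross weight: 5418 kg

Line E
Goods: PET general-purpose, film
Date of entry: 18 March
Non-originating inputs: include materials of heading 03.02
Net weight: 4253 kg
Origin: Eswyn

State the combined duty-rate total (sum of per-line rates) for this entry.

78%

Line A: PVC → 03.01; film → 03.01.02; for construction → 03.01.02.03. Scheduled 7%. Cassovia agreement on 03.02.01: 03.01.02.03 not covered; Cassovia agreement on 03.02.02.01: 03.01.02.03 not covered. → 7%.
Line B: PVC → 03.01; film → 03.01.02; for packaging → 03.01.02.02. Scheduled 5%. No special measure applies. → 5%.
Line C: PVC → 03.01; resin in primary form → 03.01.01; for construction → 03.01.01.01. Scheduled 10%. Eswyn agreement on 03.01.01: CTH met → 6% available; preferential 6%. → 6%.
Line D: PET → 03.02; film → 03.02.02; for construction → 03.02.02.03. Scheduled 23%. No special measure applies. → 23%.
Line E: PET → 03.02; film → 03.02.02; general-purpose → 03.02.02.01. Scheduled 31%. Eswyn agreement on 03.01.01: 03.02.02.01 not covered; anti-dumping (Eswyn, 03.02): +6%; total 31% + 6% = 37%. → 37%.
Sum: 7% + 5% + 6% + 23% + 37% = 78%.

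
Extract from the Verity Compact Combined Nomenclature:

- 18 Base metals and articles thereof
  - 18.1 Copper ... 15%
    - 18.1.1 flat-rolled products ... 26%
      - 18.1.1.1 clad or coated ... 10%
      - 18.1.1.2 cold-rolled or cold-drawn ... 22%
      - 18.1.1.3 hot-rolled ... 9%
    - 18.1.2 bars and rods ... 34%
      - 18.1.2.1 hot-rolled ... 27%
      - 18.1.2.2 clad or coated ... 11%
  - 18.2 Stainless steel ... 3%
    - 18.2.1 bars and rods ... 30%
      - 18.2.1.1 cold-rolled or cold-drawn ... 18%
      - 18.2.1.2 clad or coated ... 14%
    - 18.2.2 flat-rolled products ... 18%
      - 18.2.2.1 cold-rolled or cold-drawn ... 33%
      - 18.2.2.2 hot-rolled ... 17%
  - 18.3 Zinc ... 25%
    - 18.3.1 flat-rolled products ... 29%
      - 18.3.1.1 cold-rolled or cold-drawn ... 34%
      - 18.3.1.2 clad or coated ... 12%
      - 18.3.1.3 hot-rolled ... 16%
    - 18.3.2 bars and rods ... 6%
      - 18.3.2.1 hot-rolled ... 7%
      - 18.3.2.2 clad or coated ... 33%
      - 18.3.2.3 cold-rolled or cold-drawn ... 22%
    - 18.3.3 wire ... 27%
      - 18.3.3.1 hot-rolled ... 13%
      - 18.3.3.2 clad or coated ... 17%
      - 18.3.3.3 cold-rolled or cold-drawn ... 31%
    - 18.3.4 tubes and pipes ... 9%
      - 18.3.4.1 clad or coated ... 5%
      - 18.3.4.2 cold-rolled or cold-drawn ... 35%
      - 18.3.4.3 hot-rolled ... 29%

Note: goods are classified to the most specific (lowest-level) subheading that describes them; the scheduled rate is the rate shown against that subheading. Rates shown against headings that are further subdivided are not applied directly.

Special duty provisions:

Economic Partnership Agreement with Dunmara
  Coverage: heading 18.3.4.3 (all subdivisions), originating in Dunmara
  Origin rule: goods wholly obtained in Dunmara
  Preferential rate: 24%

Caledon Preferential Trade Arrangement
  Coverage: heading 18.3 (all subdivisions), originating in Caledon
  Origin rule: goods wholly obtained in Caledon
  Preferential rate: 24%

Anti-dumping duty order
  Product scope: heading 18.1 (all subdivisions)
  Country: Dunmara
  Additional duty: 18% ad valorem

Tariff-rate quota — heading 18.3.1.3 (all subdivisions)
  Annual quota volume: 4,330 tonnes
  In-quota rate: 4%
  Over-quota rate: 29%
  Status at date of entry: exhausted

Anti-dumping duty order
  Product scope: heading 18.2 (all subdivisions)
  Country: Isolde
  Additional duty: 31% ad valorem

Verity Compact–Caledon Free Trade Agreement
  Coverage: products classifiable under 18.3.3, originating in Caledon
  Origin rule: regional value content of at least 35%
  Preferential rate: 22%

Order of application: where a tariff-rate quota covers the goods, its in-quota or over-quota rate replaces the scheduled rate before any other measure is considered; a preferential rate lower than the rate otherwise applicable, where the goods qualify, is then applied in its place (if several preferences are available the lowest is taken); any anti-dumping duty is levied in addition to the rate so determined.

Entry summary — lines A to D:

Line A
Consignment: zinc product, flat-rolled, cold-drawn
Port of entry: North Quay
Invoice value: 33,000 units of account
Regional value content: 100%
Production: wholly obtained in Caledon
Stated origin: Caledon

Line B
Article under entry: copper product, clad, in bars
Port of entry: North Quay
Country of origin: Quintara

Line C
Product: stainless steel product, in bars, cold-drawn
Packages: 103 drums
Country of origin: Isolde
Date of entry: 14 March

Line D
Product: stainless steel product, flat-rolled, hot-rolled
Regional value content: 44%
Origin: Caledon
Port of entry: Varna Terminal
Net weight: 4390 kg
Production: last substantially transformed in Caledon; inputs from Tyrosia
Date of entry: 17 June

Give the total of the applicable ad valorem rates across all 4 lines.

101%

Line A: zinc → 18.3; flat-rolled → 18.3.1; cold-drawn → 18.3.1.1. Scheduled 34%. Caledon agreement on 18.3: wholly obtained → 24% available; Caledon agreement on 18.3.3: 18.3.1.1 not covered; preferential 24%. → 24%.
Line B: copper → 18.1; in bars → 18.1.2; clad → 18.1.2.2. Scheduled 11%. No special measure applies. → 11%.
Line C: stainless steel → 18.2; in bars → 18.2.1; cold-drawn → 18.2.1.1. Scheduled 18%. anti-dumping (Isolde, 18.2): +31%; total 18% + 31% = 49%. → 49%.
Line D: stainless steel → 18.2; flat-rolled → 18.2.2; hot-rolled → 18.2.2.2. Scheduled 17%. Caledon agreement on 18.3: 18.2.2.2 not covered; Caledon agreement on 18.3.3: 18.2.2.2 not covered. → 17%.
Sum: 24% + 11% + 49% + 17% = 101%.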